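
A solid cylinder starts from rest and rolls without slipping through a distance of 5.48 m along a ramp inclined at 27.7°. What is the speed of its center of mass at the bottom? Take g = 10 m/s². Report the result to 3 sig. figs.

Here I = (1/2)MR², so the shape factor k = I/(MR²) = 0.5.
Rolling without slipping gives ω = v/R, so the total kinetic energy is ½Mv² + ½Iω² = ½(1+k)Mv² = (3/4)Mv².
The vertical drop is h = L sinθ = 5.48 × sin27.7° = 2.547 m.
Energy conservation: Mgh = (3/4)Mv², so v = √(2gh/(1+k)) = √(2 × 10 × 2.547 / 1.5) ≈ 5.83 m/s.

v ≈ 5.83 m/s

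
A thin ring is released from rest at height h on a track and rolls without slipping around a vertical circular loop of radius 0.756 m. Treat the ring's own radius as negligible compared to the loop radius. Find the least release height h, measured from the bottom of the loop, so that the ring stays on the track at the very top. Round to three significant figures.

The moment of inertia is MR², giving k ≡ I/(MR²) = 1.
At the top, contact is just lost when gravity alone supplies the centripetal force: Mg = Mv_top²/r, i.e. v_top² = gr.
With ω = v/R, the kinetic energy at speed v is ½(1+k)Mv² = Mv².
Energy conservation from release (height h) to the top (height 2r): Mgh = Mg(2r) + M·gr.
Thus h_min = 2r + (1+k)r/2 = r(2 + 2/2) = 0.756 × 3 ≈ 2.27 m.

h_min ≈ 2.27 m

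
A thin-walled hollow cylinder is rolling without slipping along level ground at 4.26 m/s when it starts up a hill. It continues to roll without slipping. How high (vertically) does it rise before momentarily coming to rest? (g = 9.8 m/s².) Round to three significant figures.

h ≈ 1.85 m

For this body I = MR², i.e. k = I/(MR²) = 1.
The rolling condition ω = v/R makes the rotational term ½I(v/R)² = ½kMv², so KE_total = ½(1+k)Mv² = Mv².
All of this converts to potential energy at the highest point: Mv₀² = Mgh.
Thus h = (1+k)v₀²/(2g) = 2 × 4.26² / (2 × 9.8) ≈ 1.85 m.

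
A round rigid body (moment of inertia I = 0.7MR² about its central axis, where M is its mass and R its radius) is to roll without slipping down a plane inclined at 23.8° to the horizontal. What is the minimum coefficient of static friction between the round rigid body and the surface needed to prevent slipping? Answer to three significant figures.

The moment of inertia is 0.7MR², giving k ≡ I/(MR²) = 0.7.
Along the incline Mg sinθ − f = Ma, and torque about the center fR = Iα = kMR²(a/R) gives f = kMa.
These give a = g sinθ/(1+k) and the required friction f = kMg sinθ/(1+k).
The normal force is N = Mg cosθ, so μ_min = f/N = k tanθ/(1+k).
μ_min = 0.7 × tan23.8° / 1.7 ≈ 0.182.

μ_min ≈ 0.182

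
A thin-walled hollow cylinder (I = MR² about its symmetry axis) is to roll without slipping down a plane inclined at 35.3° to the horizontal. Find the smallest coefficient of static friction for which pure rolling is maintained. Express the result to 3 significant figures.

μ_min ≈ 0.354

Here I = MR², so the shape factor k = I/(MR²) = 1.
Along the incline Mg sinθ − f = Ma, and torque about the center fR = Iα = kMR²(a/R) gives f = kMa.
These give a = g sinθ/(1+k) and the required friction f = kMg sinθ/(1+k).
With N = Mg cosθ, the no-slip condition f ≤ μN gives μ_min = f/N = k tanθ/(1+k).
μ_min = 1 × tan35.3° / 2 ≈ 0.354.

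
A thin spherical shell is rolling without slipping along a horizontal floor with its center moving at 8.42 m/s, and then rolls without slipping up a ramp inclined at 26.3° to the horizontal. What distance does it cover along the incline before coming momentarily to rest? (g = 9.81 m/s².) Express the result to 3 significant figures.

d ≈ 13.6 m

For this body I = (2/3)MR², i.e. k = I/(MR²) = 2/3.
The rolling condition ω = v/R makes the rotational term ½I(v/R)² = ½kMv², so KE_total = ½(1+k)Mv² = (5/6)Mv².
Setting this equal to Mgh gives the vertical rise h = (1+k)v₀²/(2g) = 1.667×8.42²/(2×9.81) = 6.022 m.
The distance along the slope is d = h/sinθ = 6.022/sin26.3° ≈ 13.6 m.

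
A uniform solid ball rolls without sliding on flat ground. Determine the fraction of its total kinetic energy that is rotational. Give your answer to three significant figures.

Here I = (2/5)MR², so the shape factor k = I/(MR²) = 0.4.
With ω = v/R, KE_trans = ½Mv² and KE_rot = ½Iω² = ½kMv², so KE_total = ½(1+k)Mv².
The rotational fraction is therefore k/(1+k) = 0.4/1.4 ≈ 0.286.

fraction ≈ 0.286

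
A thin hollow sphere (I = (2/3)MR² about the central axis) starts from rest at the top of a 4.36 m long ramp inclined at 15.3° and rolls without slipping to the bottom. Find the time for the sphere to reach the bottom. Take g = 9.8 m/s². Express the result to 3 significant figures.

t ≈ 2.37 s

With I = (2/3)MR², the ratio k = I/(MR²) is 2/3.
Translational: Mg sinθ − f = Ma. Rotational about the CM: fR = Iα = kMRa, so f = kMa.
Hence a = g sinθ/(1+k) = 9.8×sin15.3°/1.667 = 1.552 m/s².
With constant a from rest, t = √(2L/a) = √(2·4.36/1.552) ≈ 2.37 s.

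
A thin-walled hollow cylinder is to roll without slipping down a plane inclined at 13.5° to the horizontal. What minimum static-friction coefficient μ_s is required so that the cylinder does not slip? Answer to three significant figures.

The moment of inertia is MR², giving k ≡ I/(MR²) = 1.
Translational: Mg sinθ − f = Ma. Rotational about the CM: fR = Iα = kMRa, so f = kMa.
These give a = g sinθ/(1+k) and the required friction f = kMg sinθ/(1+k).
The normal force is N = Mg cosθ, so μ_min = f/N = k tanθ/(1+k).
μ_min = 1 × tan13.5° / 2 ≈ 0.120.

μ_min ≈ 0.120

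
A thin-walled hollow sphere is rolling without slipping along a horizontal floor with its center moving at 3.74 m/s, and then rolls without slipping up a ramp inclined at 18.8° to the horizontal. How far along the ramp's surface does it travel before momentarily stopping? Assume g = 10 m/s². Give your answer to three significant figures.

d ≈ 3.62 m

The moment of inertia is (2/3)MR², giving k ≡ I/(MR²) = 2/3.
Since it rolls without slipping, ω = v/R and KE = ½Mv² + ½Iω² = ½(1+k)Mv² = (5/6)Mv².
Setting this equal to Mgh gives the vertical rise h = (1+k)v₀²/(2g) = 1.667×3.74²/(2×10) = 1.166 m.
The distance along the slope is d = h/sinθ = 1.166/sin18.8° ≈ 3.62 m.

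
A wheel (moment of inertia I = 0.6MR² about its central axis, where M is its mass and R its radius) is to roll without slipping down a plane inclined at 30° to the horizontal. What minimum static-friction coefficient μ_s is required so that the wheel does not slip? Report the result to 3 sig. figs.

μ_min ≈ 0.217

Here I = 0.6MR², so the shape factor k = I/(MR²) = 0.6.
Along the incline Mg sinθ − f = Ma, and torque about the center fR = Iα = kMR²(a/R) gives f = kMa.
These give a = g sinθ/(1+k) and the required friction f = kMg sinθ/(1+k).
With N = Mg cosθ, the no-slip condition f ≤ μN gives μ_min = f/N = k tanθ/(1+k).
μ_min = 0.6 × tan30° / 1.6 ≈ 0.217.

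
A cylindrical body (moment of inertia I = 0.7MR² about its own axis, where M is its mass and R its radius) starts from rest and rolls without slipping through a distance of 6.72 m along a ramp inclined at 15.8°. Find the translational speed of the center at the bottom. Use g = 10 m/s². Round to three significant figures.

For this body I = 0.7MR², i.e. k = I/(MR²) = 0.7.
The rolling condition ω = v/R makes the rotational term ½I(v/R)² = ½kMv², so KE_total = ½(1+k)Mv² = (17/20)Mv².
The vertical drop is h = L sinθ = 6.72 × sin15.8° = 1.83 m.
Setting Mgh = (17/20)Mv² gives v = √(2gh/(1+k)) = √(2·10·1.83/1.7) ≈ 4.64 m/s.

v ≈ 4.64 m/s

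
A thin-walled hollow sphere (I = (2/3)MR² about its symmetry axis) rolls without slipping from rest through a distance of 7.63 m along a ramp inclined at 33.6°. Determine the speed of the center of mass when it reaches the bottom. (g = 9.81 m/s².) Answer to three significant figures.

v ≈ 7.05 m/s

The moment of inertia is (2/3)MR², giving k ≡ I/(MR²) = 2/3.
Rolling without slipping gives ω = v/R, so the total kinetic energy is ½Mv² + ½Iω² = ½(1+k)Mv² = (5/6)Mv².
The vertical drop is h = L sinθ = 7.63 × sin33.6° = 4.222 m.
Energy conservation: Mgh = (5/6)Mv², so v = √(2gh/(1+k)) = √(2 × 9.81 × 4.222 / 1.667) ≈ 7.05 m/s.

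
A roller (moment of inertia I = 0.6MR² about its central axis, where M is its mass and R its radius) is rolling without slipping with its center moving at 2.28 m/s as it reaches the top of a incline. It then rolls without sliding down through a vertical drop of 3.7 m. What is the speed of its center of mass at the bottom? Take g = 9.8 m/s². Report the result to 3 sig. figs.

v ≈ 7.11 m/s

For this body I = 0.6MR², i.e. k = I/(MR²) = 0.6.
Pure rolling means v = ωR; then KE = ½Mv² + ½I(v/R)² = ½(1+k)Mv² = (4/5)Mv².
Conserving energy between top and bottom: (4/5)Mv² = (4/5)Mv₀² + Mgh, hence v² = v₀² + 2gh/(1+k).
v = √(2.28² + 2×9.8×3.7/1.6) = √50.52 ≈ 7.11 m/s.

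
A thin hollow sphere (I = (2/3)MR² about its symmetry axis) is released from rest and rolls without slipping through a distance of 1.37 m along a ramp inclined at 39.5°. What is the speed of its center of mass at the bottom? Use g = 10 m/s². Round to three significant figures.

v ≈ 3.23 m/s

The moment of inertia is (2/3)MR², giving k ≡ I/(MR²) = 2/3.
Rolling without slipping gives ω = v/R, so the total kinetic energy is ½Mv² + ½Iω² = ½(1+k)Mv² = (5/6)Mv².
The vertical drop is h = L sinθ = 1.37 × sin39.5° = 0.8714 m.
Setting Mgh = (5/6)Mv² gives v = √(2gh/(1+k)) = √(2·10·0.8714/1.667) ≈ 3.23 m/s.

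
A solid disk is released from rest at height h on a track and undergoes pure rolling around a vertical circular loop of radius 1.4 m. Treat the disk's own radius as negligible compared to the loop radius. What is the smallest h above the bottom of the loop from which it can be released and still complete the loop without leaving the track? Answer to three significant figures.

The moment of inertia is (1/2)MR², giving k ≡ I/(MR²) = 0.5.
At the top of the loop, the minimum-contact condition is Mg = Mv_top²/r, so v_top² = gr.
With ω = v/R, the kinetic energy at speed v is ½(1+k)Mv² = (3/4)Mv².
Energy conservation from release (height h) to the top (height 2r): Mgh = Mg(2r) + (3/4)M·gr.
Thus h_min = 2r + (1+k)r/2 = r(2 + 1.5/2) = 1.4 × 2.75 ≈ 3.85 m.

h_min ≈ 3.85 m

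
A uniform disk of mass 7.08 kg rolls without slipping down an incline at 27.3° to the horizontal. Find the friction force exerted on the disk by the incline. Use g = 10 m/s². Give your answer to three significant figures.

With I = (1/2)MR², the ratio k = I/(MR²) is 0.5.
Newton's second law down the slope: Mg sinθ − f = Ma. The torque equation fR = Iα (with α = a/R) gives f = kMa.
Combining, a = g sinθ/(1+k) and f = kMa = kMg sinθ/(1+k).
f = 0.5 × 7.08 × 10 × sin27.3° / 1.5 ≈ 10.8 N.

f ≈ 10.8 N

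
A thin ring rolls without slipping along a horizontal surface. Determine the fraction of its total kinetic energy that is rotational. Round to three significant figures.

Here I = MR², so the shape factor k = I/(MR²) = 1.
Since ω = v/R, the translational part is ½Mv² and the rotational part is ½I(v/R)² = ½kMv²; the total is ½(1+k)Mv².
The rotational fraction is therefore k/(1+k) = 1/2 ≈ 0.500.

fraction ≈ 0.500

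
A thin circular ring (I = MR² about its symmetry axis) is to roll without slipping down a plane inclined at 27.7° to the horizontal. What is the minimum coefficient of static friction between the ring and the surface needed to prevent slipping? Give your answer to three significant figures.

μ_min ≈ 0.263

For this body I = MR², i.e. k = I/(MR²) = 1.
Newton's second law down the slope: Mg sinθ − f = Ma. The torque equation fR = Iα (with α = a/R) gives f = kMa.
These give a = g sinθ/(1+k) and the required friction f = kMg sinθ/(1+k).
With N = Mg cosθ, the no-slip condition f ≤ μN gives μ_min = f/N = k tanθ/(1+k).
μ_min = 1 × tan27.7° / 2 ≈ 0.263.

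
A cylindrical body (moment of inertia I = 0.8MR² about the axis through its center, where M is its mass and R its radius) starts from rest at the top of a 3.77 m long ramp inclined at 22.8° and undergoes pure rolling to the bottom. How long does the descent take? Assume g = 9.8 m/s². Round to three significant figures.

t ≈ 1.89 s

With I = 0.8MR², the ratio k = I/(MR²) is 0.8.
Along the incline Mg sinθ − f = Ma, and torque about the center fR = Iα = kMR²(a/R) gives f = kMa.
Hence a = g sinθ/(1+k) = 9.8×sin22.8°/1.8 = 2.11 m/s².
Starting from rest, L = ½at², so t = √(2L/a) = √(2×3.77/2.11) ≈ 1.89 s.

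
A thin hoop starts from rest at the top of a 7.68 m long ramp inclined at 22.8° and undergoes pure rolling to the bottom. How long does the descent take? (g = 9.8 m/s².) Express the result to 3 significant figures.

t ≈ 2.84 s

The moment of inertia is MR², giving k ≡ I/(MR²) = 1.
Newton's second law down the slope: Mg sinθ − f = Ma. The torque equation fR = Iα (with α = a/R) gives f = kMa.
Hence a = g sinθ/(1+k) = 9.8×sin22.8°/2 = 1.899 m/s².
Starting from rest, L = ½at², so t = √(2L/a) = √(2×7.68/1.899) ≈ 2.84 s.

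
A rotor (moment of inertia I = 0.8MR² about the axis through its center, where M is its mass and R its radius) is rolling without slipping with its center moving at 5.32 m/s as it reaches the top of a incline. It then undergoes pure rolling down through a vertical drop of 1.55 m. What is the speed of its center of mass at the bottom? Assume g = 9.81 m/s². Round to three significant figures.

v ≈ 6.72 m/s

The moment of inertia is 0.8MR², giving k ≡ I/(MR²) = 0.8.
Rolling without slipping gives ω = v/R, so the total kinetic energy is ½Mv² + ½Iω² = ½(1+k)Mv² = (9/10)Mv².
Conserving energy between top and bottom: (9/10)Mv² = (9/10)Mv₀² + Mgh, hence v² = v₀² + 2gh/(1+k).
v = √(5.32² + 2×9.81×1.55/1.8) = √45.2 ≈ 6.72 m/s.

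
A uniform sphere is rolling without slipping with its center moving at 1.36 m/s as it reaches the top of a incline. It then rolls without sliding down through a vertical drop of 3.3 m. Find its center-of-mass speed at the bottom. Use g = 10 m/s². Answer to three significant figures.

v ≈ 7.00 m/s

With I = (2/5)MR², the ratio k = I/(MR²) is 0.4.
The rolling condition ω = v/R makes the rotational term ½I(v/R)² = ½kMv², so KE_total = ½(1+k)Mv² = (7/10)Mv².
Conserving energy between top and bottom: (7/10)Mv² = (7/10)Mv₀² + Mgh, hence v² = v₀² + 2gh/(1+k).
v = √(1.36² + 2×10×3.3/1.4) = √48.99 ≈ 7.00 m/s.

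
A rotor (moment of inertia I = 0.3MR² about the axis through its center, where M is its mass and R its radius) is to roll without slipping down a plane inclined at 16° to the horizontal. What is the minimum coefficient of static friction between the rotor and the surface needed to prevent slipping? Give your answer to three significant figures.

The moment of inertia is 0.3MR², giving k ≡ I/(MR²) = 0.3.
Translational: Mg sinθ − f = Ma. Rotational about the CM: fR = Iα = kMRa, so f = kMa.
These give a = g sinθ/(1+k) and the required friction f = kMg sinθ/(1+k).
The normal force is N = Mg cosθ, so μ_min = f/N = k tanθ/(1+k).
μ_min = 0.3 × tan16° / 1.3 ≈ 0.0662.

μ_min ≈ 0.0662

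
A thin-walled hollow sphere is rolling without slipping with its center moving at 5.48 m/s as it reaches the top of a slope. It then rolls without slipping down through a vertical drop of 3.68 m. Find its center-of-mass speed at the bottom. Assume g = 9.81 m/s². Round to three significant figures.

With I = (2/3)MR², the ratio k = I/(MR²) is 2/3.
Pure rolling means v = ωR; then KE = ½Mv² + ½I(v/R)² = ½(1+k)Mv² = (5/6)Mv².
Conserving energy between top and bottom: (5/6)Mv² = (5/6)Mv₀² + Mgh, hence v² = v₀² + 2gh/(1+k).
v = √(5.48² + 2×9.81×3.68/1.667) = √73.35 ≈ 8.56 m/s.

v ≈ 8.56 m/s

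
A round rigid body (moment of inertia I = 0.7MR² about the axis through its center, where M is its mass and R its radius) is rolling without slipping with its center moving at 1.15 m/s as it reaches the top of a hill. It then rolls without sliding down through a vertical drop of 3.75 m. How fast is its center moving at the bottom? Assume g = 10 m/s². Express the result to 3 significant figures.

v ≈ 6.74 m/s

Here I = 0.7MR², so the shape factor k = I/(MR²) = 0.7.
Pure rolling means v = ωR; then KE = ½Mv² + ½I(v/R)² = ½(1+k)Mv² = (17/20)Mv².
Conserving energy between top and bottom: (17/20)Mv² = (17/20)Mv₀² + Mgh, hence v² = v₀² + 2gh/(1+k).
v = √(1.15² + 2×10×3.75/1.7) = √45.44 ≈ 6.74 m/s.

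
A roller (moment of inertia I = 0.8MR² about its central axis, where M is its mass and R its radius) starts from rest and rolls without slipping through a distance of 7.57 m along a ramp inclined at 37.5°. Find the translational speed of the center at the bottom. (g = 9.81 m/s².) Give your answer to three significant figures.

v ≈ 7.09 m/s

Here I = 0.8MR², so the shape factor k = I/(MR²) = 0.8.
Pure rolling means v = ωR; then KE = ½Mv² + ½I(v/R)² = ½(1+k)Mv² = (9/10)Mv².
The vertical drop is h = L sinθ = 7.57 × sin37.5° = 4.608 m.
Setting Mgh = (9/10)Mv² gives v = √(2gh/(1+k)) = √(2·9.81·4.608/1.8) ≈ 7.09 m/s.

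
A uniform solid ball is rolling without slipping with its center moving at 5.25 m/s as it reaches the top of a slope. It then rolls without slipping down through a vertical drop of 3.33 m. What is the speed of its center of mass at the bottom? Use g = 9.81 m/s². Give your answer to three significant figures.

Here I = (2/5)MR², so the shape factor k = I/(MR²) = 0.4.
Rolling without slipping gives ω = v/R, so the total kinetic energy is ½Mv² + ½Iω² = ½(1+k)Mv² = (7/10)Mv².
Conserving energy between top and bottom: (7/10)Mv² = (7/10)Mv₀² + Mgh, hence v² = v₀² + 2gh/(1+k).
v = √(5.25² + 2×9.81×3.33/1.4) = √74.23 ≈ 8.62 m/s.

v ≈ 8.62 m/s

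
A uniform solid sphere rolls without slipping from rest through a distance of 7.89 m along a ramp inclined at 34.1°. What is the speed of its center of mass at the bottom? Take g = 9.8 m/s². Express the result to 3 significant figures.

v ≈ 7.87 m/s

Here I = (2/5)MR², so the shape factor k = I/(MR²) = 0.4.
Rolling without slipping gives ω = v/R, so the total kinetic energy is ½Mv² + ½Iω² = ½(1+k)Mv² = (7/10)Mv².
The vertical drop is h = L sinθ = 7.89 × sin34.1° = 4.423 m.
Setting Mgh = (7/10)Mv² gives v = √(2gh/(1+k)) = √(2·9.8·4.423/1.4) ≈ 7.87 m/s.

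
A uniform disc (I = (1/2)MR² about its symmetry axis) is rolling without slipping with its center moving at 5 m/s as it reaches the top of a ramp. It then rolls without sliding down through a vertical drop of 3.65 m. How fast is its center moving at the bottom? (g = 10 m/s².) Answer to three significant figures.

v ≈ 8.58 m/s

The moment of inertia is (1/2)MR², giving k ≡ I/(MR²) = 0.5.
The rolling condition ω = v/R makes the rotational term ½I(v/R)² = ½kMv², so KE_total = ½(1+k)Mv² = (3/4)Mv².
Energy conservation: (3/4)Mv₀² + Mgh = (3/4)Mv², so v² = v₀² + 2gh/(1+k).
v = √(5² + 2×10×3.65/1.5) = √73.67 ≈ 8.58 m/s.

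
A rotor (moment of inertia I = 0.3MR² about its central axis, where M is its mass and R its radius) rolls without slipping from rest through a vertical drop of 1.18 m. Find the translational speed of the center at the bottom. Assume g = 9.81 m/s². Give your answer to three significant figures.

v ≈ 4.22 m/s

For this body I = 0.3MR², i.e. k = I/(MR²) = 0.3.
Since it rolls without slipping, ω = v/R and KE = ½Mv² + ½Iω² = ½(1+k)Mv² = (13/20)Mv².
Energy conservation: Mgh = (13/20)Mv², so v = √(2gh/(1+k)) = √(2 × 9.81 × 1.18 / 1.3) ≈ 4.22 m/s.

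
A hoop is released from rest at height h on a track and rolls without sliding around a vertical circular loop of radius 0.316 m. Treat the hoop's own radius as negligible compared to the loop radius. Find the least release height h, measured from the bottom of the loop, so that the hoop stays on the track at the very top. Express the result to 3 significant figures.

Here I = MR², so the shape factor k = I/(MR²) = 1.
At the top, contact is just lost when gravity alone supplies the centripetal force: Mg = Mv_top²/r, i.e. v_top² = gr.
With ω = v/R, the kinetic energy at speed v is ½(1+k)Mv² = Mv².
Energy conservation from release (height h) to the top (height 2r): Mgh = Mg(2r) + M·gr.
Thus h_min = 2r + (1+k)r/2 = r(2 + 2/2) = 0.316 × 3 ≈ 0.948 m.

h_min ≈ 0.948 m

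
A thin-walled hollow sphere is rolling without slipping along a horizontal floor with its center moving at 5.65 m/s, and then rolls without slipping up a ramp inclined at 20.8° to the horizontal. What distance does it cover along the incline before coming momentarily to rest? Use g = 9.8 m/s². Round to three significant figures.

For this body I = (2/3)MR², i.e. k = I/(MR²) = 2/3.
Rolling without slipping gives ω = v/R, so the total kinetic energy is ½Mv² + ½Iω² = ½(1+k)Mv² = (5/6)Mv².
Setting this equal to Mgh gives the vertical rise h = (1+k)v₀²/(2g) = 1.667×5.65²/(2×9.8) = 2.714 m.
Along the incline, d = h/sinθ = 2.714/sin20.8° ≈ 7.64 m.

d ≈ 7.64 m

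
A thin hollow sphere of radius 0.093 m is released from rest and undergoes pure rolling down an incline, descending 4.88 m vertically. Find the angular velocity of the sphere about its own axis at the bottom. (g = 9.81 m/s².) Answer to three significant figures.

With I = (2/3)MR², the ratio k = I/(MR²) is 2/3.
Since it rolls without slipping, ω = v/R and KE = ½Mv² + ½Iω² = ½(1+k)Mv² = (5/6)Mv².
Energy conservation Mgh = ½(1+k)Mv² gives v = √(2gh/(1+k)) = √(2 × 9.81 × 4.88 / 1.667) = 7.579 m/s.
The angular speed follows from ω = v/R = 7.579/0.093 ≈ 81.5 rad/s.

ω ≈ 81.5 rad/s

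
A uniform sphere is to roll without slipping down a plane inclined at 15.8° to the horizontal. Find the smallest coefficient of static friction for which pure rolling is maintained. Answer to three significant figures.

With I = (2/5)MR², the ratio k = I/(MR²) is 0.4.
Translational: Mg sinθ − f = Ma. Rotational about the CM: fR = Iα = kMRa, so f = kMa.
These give a = g sinθ/(1+k) and the required friction f = kMg sinθ/(1+k).
The normal force is N = Mg cosθ, so μ_min = f/N = k tanθ/(1+k).
μ_min = 0.4 × tan15.8° / 1.4 ≈ 0.0808.

μ_min ≈ 0.0808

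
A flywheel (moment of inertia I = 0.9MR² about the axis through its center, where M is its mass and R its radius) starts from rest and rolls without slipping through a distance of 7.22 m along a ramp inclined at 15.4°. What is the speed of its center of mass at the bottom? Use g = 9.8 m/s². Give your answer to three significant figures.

v ≈ 4.45 m/s

For this body I = 0.9MR², i.e. k = I/(MR²) = 0.9.
Pure rolling means v = ωR; then KE = ½Mv² + ½I(v/R)² = ½(1+k)Mv² = (19/20)Mv².
The vertical drop is h = L sinθ = 7.22 × sin15.4° = 1.917 m.
Energy conservation: Mgh = (19/20)Mv², so v = √(2gh/(1+k)) = √(2 × 9.8 × 1.917 / 1.9) ≈ 4.45 m/s.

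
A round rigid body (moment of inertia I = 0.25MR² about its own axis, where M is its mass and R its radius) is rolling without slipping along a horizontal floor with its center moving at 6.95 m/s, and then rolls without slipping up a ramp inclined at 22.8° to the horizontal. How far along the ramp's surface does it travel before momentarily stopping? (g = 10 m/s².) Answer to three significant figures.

d ≈ 7.79 m

For this body I = 0.25MR², i.e. k = I/(MR²) = 0.25.
Rolling without slipping gives ω = v/R, so the total kinetic energy is ½Mv² + ½Iω² = ½(1+k)Mv² = (5/8)Mv².
Setting this equal to Mgh gives the vertical rise h = (1+k)v₀²/(2g) = 1.25×6.95²/(2×10) = 3.019 m.
The distance along the slope is d = h/sinθ = 3.019/sin22.8° ≈ 7.79 m.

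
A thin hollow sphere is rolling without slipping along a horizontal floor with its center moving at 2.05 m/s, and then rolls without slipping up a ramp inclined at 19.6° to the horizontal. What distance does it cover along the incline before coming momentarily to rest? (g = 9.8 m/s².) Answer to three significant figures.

d ≈ 1.07 m

For this body I = (2/3)MR², i.e. k = I/(MR²) = 2/3.
Since it rolls without slipping, ω = v/R and KE = ½Mv² + ½Iω² = ½(1+k)Mv² = (5/6)Mv².
Setting this equal to Mgh gives the vertical rise h = (1+k)v₀²/(2g) = 1.667×2.05²/(2×9.8) = 0.3574 m.
Along the incline, d = h/sinθ = 0.3574/sin19.6° ≈ 1.07 m.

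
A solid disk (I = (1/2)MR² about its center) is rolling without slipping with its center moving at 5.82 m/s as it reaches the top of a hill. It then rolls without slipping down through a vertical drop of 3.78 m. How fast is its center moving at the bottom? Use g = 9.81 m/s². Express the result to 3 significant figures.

v ≈ 9.13 m/s

With I = (1/2)MR², the ratio k = I/(MR²) is 0.5.
Rolling without slipping gives ω = v/R, so the total kinetic energy is ½Mv² + ½Iω² = ½(1+k)Mv² = (3/4)Mv².
Conserving energy between top and bottom: (3/4)Mv² = (3/4)Mv₀² + Mgh, hence v² = v₀² + 2gh/(1+k).
v = √(5.82² + 2×9.81×3.78/1.5) = √83.31 ≈ 9.13 m/s.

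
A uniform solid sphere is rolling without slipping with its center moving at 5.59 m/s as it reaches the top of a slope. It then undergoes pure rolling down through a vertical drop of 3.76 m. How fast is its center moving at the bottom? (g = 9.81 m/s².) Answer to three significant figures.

Here I = (2/5)MR², so the shape factor k = I/(MR²) = 0.4.
Pure rolling means v = ωR; then KE = ½Mv² + ½I(v/R)² = ½(1+k)Mv² = (7/10)Mv².
Conserving energy between top and bottom: (7/10)Mv² = (7/10)Mv₀² + Mgh, hence v² = v₀² + 2gh/(1+k).
v = √(5.59² + 2×9.81×3.76/1.4) = √83.94 ≈ 9.16 m/s.

v ≈ 9.16 m/s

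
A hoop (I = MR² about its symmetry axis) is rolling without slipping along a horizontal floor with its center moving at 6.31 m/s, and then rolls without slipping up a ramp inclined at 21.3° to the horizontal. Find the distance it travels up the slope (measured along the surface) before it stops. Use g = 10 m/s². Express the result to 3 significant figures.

The moment of inertia is MR², giving k ≡ I/(MR²) = 1.
Pure rolling means v = ωR; then KE = ½Mv² + ½I(v/R)² = ½(1+k)Mv² = Mv².
Setting this equal to Mgh gives the vertical rise h = (1+k)v₀²/(2g) = 2×6.31²/(2×10) = 3.982 m.
Along the incline, d = h/sinθ = 3.982/sin21.3° ≈ 11.0 m.

d ≈ 11.0 m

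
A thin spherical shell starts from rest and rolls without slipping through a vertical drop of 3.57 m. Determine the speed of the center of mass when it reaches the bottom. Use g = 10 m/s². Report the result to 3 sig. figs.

v ≈ 6.55 m/s

For this body I = (2/3)MR², i.e. k = I/(MR²) = 2/3.
Pure rolling means v = ωR; then KE = ½Mv² + ½I(v/R)² = ½(1+k)Mv² = (5/6)Mv².
Setting Mgh = (5/6)Mv² gives v = √(2gh/(1+k)) = √(2·10·3.57/1.667) ≈ 6.55 m/s.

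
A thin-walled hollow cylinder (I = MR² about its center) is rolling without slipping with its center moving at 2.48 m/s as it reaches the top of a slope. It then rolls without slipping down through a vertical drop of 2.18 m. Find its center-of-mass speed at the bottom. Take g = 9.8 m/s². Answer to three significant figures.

v ≈ 5.25 m/s

The moment of inertia is MR², giving k ≡ I/(MR²) = 1.
The rolling condition ω = v/R makes the rotational term ½I(v/R)² = ½kMv², so KE_total = ½(1+k)Mv² = Mv².
Energy conservation: Mv₀² + Mgh = Mv², so v² = v₀² + 2gh/(1+k).
v = √(2.48² + 2×9.8×2.18/2) = √27.51 ≈ 5.25 m/s.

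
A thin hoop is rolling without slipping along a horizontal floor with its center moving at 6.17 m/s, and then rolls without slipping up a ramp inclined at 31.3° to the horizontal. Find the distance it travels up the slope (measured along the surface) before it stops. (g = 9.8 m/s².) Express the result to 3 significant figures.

With I = MR², the ratio k = I/(MR²) is 1.
Since it rolls without slipping, ω = v/R and KE = ½Mv² + ½Iω² = ½(1+k)Mv² = Mv².
Setting this equal to Mgh gives the vertical rise h = (1+k)v₀²/(2g) = 2×6.17²/(2×9.8) = 3.885 m.
Along the incline, d = h/sinθ = 3.885/sin31.3° ≈ 7.48 m.

d ≈ 7.48 m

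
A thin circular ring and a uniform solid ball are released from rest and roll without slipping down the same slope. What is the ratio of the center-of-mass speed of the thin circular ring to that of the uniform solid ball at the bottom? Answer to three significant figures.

v_ratio ≈ 0.837

Each satisfies Mgh = ½(1+k)Mv² with k = I/(MR²), so v ∝ 1/√(1+k).
For the thin circular ring k = 1; for the uniform solid ball k = 0.4.
v₁/v₂ = √((1+k₂)/(1+k₁)) = √(1.4/2) ≈ 0.837.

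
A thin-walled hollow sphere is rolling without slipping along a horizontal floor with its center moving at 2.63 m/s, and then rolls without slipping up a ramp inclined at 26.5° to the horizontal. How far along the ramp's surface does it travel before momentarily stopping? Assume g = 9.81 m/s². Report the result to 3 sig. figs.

With I = (2/3)MR², the ratio k = I/(MR²) is 2/3.
Since it rolls without slipping, ω = v/R and KE = ½Mv² + ½Iω² = ½(1+k)Mv² = (5/6)Mv².
Setting this equal to Mgh gives the vertical rise h = (1+k)v₀²/(2g) = 1.667×2.63²/(2×9.81) = 0.5876 m.
The distance along the slope is d = h/sinθ = 0.5876/sin26.5° ≈ 1.32 m.

d ≈ 1.32 m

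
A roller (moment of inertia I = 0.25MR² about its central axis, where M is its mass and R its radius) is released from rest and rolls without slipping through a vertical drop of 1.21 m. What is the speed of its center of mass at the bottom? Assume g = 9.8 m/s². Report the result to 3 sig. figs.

With I = 0.25MR², the ratio k = I/(MR²) is 0.25.
The rolling condition ω = v/R makes the rotational term ½I(v/R)² = ½kMv², so KE_total = ½(1+k)Mv² = (5/8)Mv².
Setting Mgh = (5/8)Mv² gives v = √(2gh/(1+k)) = √(2·9.8·1.21/1.25) ≈ 4.36 m/s.

v ≈ 4.36 m/s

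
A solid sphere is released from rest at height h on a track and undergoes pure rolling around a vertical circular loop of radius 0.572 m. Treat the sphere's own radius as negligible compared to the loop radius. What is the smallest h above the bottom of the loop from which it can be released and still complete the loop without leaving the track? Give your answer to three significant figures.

h_min ≈ 1.54 m

For this body I = (2/5)MR², i.e. k = I/(MR²) = 0.4.
At the top, contact is just lost when gravity alone supplies the centripetal force: Mg = Mv_top²/r, i.e. v_top² = gr.
With ω = v/R, the kinetic energy at speed v is ½(1+k)Mv² = (7/10)Mv².
Energy conservation from release (height h) to the top (height 2r): Mgh = Mg(2r) + (7/10)M·gr.
Thus h_min = 2r + (1+k)r/2 = r(2 + 1.4/2) = 0.572 × 2.7 ≈ 1.54 m.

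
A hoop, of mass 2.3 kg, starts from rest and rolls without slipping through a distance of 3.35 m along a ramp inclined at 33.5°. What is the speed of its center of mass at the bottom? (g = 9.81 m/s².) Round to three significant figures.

v ≈ 4.26 m/s

With I = MR², the ratio k = I/(MR²) is 1.
Pure rolling means v = ωR; then KE = ½Mv² + ½I(v/R)² = ½(1+k)Mv² = Mv².
The vertical drop is h = L sinθ = 3.35 × sin33.5° = 1.849 m.
Setting Mgh = Mv² gives v = √(2gh/(1+k)) = √(2·9.81·1.849/2) ≈ 4.26 m/s.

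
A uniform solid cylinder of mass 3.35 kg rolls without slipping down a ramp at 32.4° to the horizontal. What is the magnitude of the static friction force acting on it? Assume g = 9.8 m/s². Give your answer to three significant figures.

The moment of inertia is (1/2)MR², giving k ≡ I/(MR²) = 0.5.
Newton's second law down the slope: Mg sinθ − f = Ma. The torque equation fR = Iα (with α = a/R) gives f = kMa.
Combining, a = g sinθ/(1+k) and f = kMa = kMg sinθ/(1+k).
f = 0.5 × 3.35 × 9.8 × sin32.4° / 1.5 ≈ 5.86 N.

f ≈ 5.86 N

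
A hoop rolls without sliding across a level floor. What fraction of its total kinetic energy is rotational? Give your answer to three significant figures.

Here I = MR², so the shape factor k = I/(MR²) = 1.
With ω = v/R, KE_trans = ½Mv² and KE_rot = ½Iω² = ½kMv², so KE_total = ½(1+k)Mv².
The rotational fraction is therefore k/(1+k) = 1/2 ≈ 0.500.

fraction ≈ 0.500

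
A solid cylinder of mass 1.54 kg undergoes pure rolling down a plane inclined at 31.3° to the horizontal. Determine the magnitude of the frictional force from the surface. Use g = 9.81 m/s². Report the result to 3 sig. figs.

Here I = (1/2)MR², so the shape factor k = I/(MR²) = 0.5.
Translational: Mg sinθ − f = Ma. Rotational about the CM: fR = Iα = kMRa, so f = kMa.
Combining, a = g sinθ/(1+k) and f = kMa = kMg sinθ/(1+k).
f = 0.5 × 1.54 × 9.81 × sin31.3° / 1.5 ≈ 2.62 N.

f ≈ 2.62 N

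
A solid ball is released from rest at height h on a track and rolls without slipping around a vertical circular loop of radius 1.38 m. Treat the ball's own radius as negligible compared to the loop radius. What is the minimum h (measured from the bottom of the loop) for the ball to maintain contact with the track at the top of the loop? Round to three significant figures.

For this body I = (2/5)MR², i.e. k = I/(MR²) = 0.4.
At the top of the loop, the minimum-contact condition is Mg = Mv_top²/r, so v_top² = gr.
With ω = v/R, the kinetic energy at speed v is ½(1+k)Mv² = (7/10)Mv².
Energy conservation from release (height h) to the top (height 2r): Mgh = Mg(2r) + (7/10)M·gr.
Thus h_min = 2r + (1+k)r/2 = r(2 + 1.4/2) = 1.38 × 2.7 ≈ 3.73 m.

h_min ≈ 3.73 m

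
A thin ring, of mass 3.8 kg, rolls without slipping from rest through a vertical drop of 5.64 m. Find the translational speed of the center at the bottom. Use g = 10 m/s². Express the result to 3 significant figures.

For this body I = MR², i.e. k = I/(MR²) = 1.
Pure rolling means v = ωR; then KE = ½Mv² + ½I(v/R)² = ½(1+k)Mv² = Mv².
Setting Mgh = Mv² gives v = √(2gh/(1+k)) = √(2·10·5.64/2) ≈ 7.51 m/s.

v ≈ 7.51 m/s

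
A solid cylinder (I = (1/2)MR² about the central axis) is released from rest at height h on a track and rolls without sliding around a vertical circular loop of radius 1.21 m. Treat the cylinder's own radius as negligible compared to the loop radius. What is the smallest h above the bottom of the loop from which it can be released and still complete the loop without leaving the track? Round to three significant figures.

Here I = (1/2)MR², so the shape factor k = I/(MR²) = 0.5.
At the top of the loop, the minimum-contact condition is Mg = Mv_top²/r, so v_top² = gr.
With ω = v/R, the kinetic energy at speed v is ½(1+k)Mv² = (3/4)Mv².
Energy conservation from release (height h) to the top (height 2r): Mgh = Mg(2r) + (3/4)M·gr.
Thus h_min = 2r + (1+k)r/2 = r(2 + 1.5/2) = 1.21 × 2.75 ≈ 3.33 m.

h_min ≈ 3.33 m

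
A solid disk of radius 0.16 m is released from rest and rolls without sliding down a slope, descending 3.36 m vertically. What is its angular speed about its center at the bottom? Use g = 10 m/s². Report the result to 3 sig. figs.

ω ≈ 41.8 rad/s

Here I = (1/2)MR², so the shape factor k = I/(MR²) = 0.5.
The rolling condition ω = v/R makes the rotational term ½I(v/R)² = ½kMv², so KE_total = ½(1+k)Mv² = (3/4)Mv².
Energy conservation Mgh = ½(1+k)Mv² gives v = √(2gh/(1+k)) = √(2 × 10 × 3.36 / 1.5) = 6.693 m/s.
The angular speed follows from ω = v/R = 6.693/0.16 ≈ 41.8 rad/s.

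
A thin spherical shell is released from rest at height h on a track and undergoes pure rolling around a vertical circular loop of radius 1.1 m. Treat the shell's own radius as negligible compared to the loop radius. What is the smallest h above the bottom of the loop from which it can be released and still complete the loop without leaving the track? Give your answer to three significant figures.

For this body I = (2/3)MR², i.e. k = I/(MR²) = 2/3.
At the top of the loop, the minimum-contact condition is Mg = Mv_top²/r, so v_top² = gr.
With ω = v/R, the kinetic energy at speed v is ½(1+k)Mv² = (5/6)Mv².
Energy conservation from release (height h) to the top (height 2r): Mgh = Mg(2r) + (5/6)M·gr.
Thus h_min = 2r + (1+k)r/2 = r(2 + 1.667/2) = 1.1 × 2.833 ≈ 3.12 m.

h_min ≈ 3.12 m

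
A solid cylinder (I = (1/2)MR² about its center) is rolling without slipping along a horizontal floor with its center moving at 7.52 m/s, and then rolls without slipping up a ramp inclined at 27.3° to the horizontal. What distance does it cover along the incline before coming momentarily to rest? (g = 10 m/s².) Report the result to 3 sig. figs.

d ≈ 9.25 m

With I = (1/2)MR², the ratio k = I/(MR²) is 0.5.
The rolling condition ω = v/R makes the rotational term ½I(v/R)² = ½kMv², so KE_total = ½(1+k)Mv² = (3/4)Mv².
Setting this equal to Mgh gives the vertical rise h = (1+k)v₀²/(2g) = 1.5×7.52²/(2×10) = 4.241 m.
The distance along the slope is d = h/sinθ = 4.241/sin27.3° ≈ 9.25 m.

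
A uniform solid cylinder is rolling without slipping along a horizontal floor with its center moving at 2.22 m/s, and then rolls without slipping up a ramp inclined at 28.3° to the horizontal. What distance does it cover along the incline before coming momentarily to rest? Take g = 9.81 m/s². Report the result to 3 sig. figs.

d ≈ 0.795 m

For this body I = (1/2)MR², i.e. k = I/(MR²) = 0.5.
Rolling without slipping gives ω = v/R, so the total kinetic energy is ½Mv² + ½Iω² = ½(1+k)Mv² = (3/4)Mv².
Setting this equal to Mgh gives the vertical rise h = (1+k)v₀²/(2g) = 1.5×2.22²/(2×9.81) = 0.3768 m.
The distance along the slope is d = h/sinθ = 0.3768/sin28.3° ≈ 0.795 m.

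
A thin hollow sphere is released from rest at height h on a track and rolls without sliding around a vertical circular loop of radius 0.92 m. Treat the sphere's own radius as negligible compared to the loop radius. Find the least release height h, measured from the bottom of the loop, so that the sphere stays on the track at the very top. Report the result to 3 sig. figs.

Here I = (2/3)MR², so the shape factor k = I/(MR²) = 2/3.
At the top, contact is just lost when gravity alone supplies the centripetal force: Mg = Mv_top²/r, i.e. v_top² = gr.
With ω = v/R, the kinetic energy at speed v is ½(1+k)Mv² = (5/6)Mv².
Energy conservation from release (height h) to the top (height 2r): Mgh = Mg(2r) + (5/6)M·gr.
Thus h_min = 2r + (1+k)r/2 = r(2 + 1.667/2) = 0.92 × 2.833 ≈ 2.61 m.

h_min ≈ 2.61 m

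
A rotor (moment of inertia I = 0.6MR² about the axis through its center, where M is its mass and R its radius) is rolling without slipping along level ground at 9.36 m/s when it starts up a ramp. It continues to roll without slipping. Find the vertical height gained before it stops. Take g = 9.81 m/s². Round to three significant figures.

With I = 0.6MR², the ratio k = I/(MR²) is 0.6.
Pure rolling means v = ωR; then KE = ½Mv² + ½I(v/R)² = ½(1+k)Mv² = (4/5)Mv².
All of this converts to potential energy at the highest point: (4/5)Mv₀² = Mgh.
Thus h = (1+k)v₀²/(2g) = 1.6 × 9.36² / (2 × 9.81) ≈ 7.14 m.

h ≈ 7.14 m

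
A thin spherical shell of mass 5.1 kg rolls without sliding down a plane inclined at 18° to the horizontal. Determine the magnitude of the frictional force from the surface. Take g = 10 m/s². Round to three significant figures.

f ≈ 6.30 N

For this body I = (2/3)MR², i.e. k = I/(MR²) = 2/3.
Translational: Mg sinθ − f = Ma. Rotational about the CM: fR = Iα = kMRa, so f = kMa.
Combining, a = g sinθ/(1+k) and f = kMa = kMg sinθ/(1+k).
f = (2/3) × 5.1 × 10 × sin18° / 1.667 ≈ 6.30 N.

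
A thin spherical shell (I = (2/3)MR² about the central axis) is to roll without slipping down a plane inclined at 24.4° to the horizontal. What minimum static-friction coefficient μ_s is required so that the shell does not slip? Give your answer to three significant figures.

μ_min ≈ 0.181

With I = (2/3)MR², the ratio k = I/(MR²) is 2/3.
Translational: Mg sinθ − f = Ma. Rotational about the CM: fR = Iα = kMRa, so f = kMa.
These give a = g sinθ/(1+k) and the required friction f = kMg sinθ/(1+k).
With N = Mg cosθ, the no-slip condition f ≤ μN gives μ_min = f/N = k tanθ/(1+k).
μ_min = (2/3) × tan24.4° / 1.667 ≈ 0.181.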